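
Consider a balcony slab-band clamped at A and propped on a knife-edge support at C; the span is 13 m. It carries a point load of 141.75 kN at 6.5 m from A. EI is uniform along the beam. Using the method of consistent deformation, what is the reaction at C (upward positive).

Take the reaction at C as the redundant and release it; the primary structure is a cantilever fixed at A.
Deflection at C on the released cantilever, summing each load's contribution:
  point load 141.75 at a = 6.5: Pa²(3L − a)/(6EI) = 32440/EI
Flexibility coefficient — unit upward force at C: δ_{CC} = L³/(3EI) = 732.3/EI.
The prop prevents deflection at C: R_C = δ_0/δ_{CC} = 32440/732.3 = 44.3 kN.

R_C = 44.3 kN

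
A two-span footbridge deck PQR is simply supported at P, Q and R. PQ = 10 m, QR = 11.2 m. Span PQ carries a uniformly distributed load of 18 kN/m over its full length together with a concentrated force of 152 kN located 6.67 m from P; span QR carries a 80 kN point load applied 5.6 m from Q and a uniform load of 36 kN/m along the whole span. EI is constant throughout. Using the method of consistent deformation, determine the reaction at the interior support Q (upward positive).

R_Q = 551.4 kN

Release continuity at Q by inserting a hinge; the redundant is the internal moment M_Q. The primary structure is two simply-supported spans PQ and QR.
End slopes at the hinge Q, treating each span as simply supported:
  span PQ: UDL 18: wL³/(24EI) = 750/EI
  span PQ: point load 152 at a = 6.67: Pab(L + a)/(6LEI) = 938/EI
  span QR: point load 80 at a = 5.6: Pab(L + b)/(6LEI) = 627.2/EI
  span QR: UDL 36: wL³/(24EI) = 2107/EI
  relative rotation θ_0 = (1688 + 2735)/EI = 4423/EI
A unit hogging moment at Q produces rotation L₁/(3EI) + L₂/(3EI) = 7.067/EI.
Compatibility: M_Q·(L₁+L₂)/(3EI) = θ_0, giving M_Q = 625.8 kN·m (hogging).
Span PQ, ΣM about P with M_Q applied at Q: R_Q^{PQ}·10 = 1914 + 625.8, so R_Q^{PQ} = 254 kN and R_P = 332 − 254 = 78.03 kN.
Span QR, ΣM about R: R_Q^{QR}·11.2 = 2706 + 625.8, so R_Q^{QR} = 297.5 kN and R_R = 483.2 − 297.5 = 185.7 kN.
R_Q = 254 + 297.5 = 551.4 kN.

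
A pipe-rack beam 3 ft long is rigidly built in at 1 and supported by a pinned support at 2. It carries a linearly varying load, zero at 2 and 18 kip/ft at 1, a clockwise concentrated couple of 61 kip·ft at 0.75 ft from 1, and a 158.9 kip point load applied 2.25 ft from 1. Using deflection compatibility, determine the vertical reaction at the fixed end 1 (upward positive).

Take the reaction at 2 as the redundant and release it; the primary structure is a cantilever fixed at 1.
Deflection at 2 on the released cantilever, summing each load's contribution:
  triangular load, peak 18 at the fixed end: w₀L⁴/(30EI) = 48.6/EI
  clockwise couple 61 at a = 0.75: M₀a(2L − a)/(2EI) = 120.1/EI
  point load 158.9 at a = 2.25: Pa²(3L − a)/(6EI) = 905/EI
  δ_0 = 1074/EI
Tip deflection under a unit load at 2: L³/(3EI) = 9/EI.
Compatibility at 2: δ_0 − R_2·δ_{22} = 0, so R_2 = 1074/9 = 119.3 kip.
Vertical equilibrium: R_1 = ΣP − R_2 = 185.9 − 119.3 = 66.6 kip.

R_1 = 66.6 kip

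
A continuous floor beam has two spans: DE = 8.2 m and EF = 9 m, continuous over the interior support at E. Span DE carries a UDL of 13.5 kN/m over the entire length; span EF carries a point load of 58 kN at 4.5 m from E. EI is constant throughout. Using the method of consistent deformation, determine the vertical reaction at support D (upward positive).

R_D = 42.51 kN

Take M_E as the redundant. Released structure: two simple spans DE and EF with a hinge at E.
End slopes at the hinge E, treating each span as simply supported:
  span DE: UDL 13.5: wL³/(24EI) = 310.1/EI
  span EF: point load 58 at a = 4.5: Pab(L + b)/(6LEI) = 293.6/EI
  relative rotation θ_0 = (310.1 + 293.6)/EI = 603.8/EI
A unit hogging moment at E produces rotation L₁/(3EI) + L₂/(3EI) = 5.733/EI.
Slope continuity at E: θ_0 = M_E·5.733/EI, so M_E = 603.8/5.733 = 105.3 kN·m (hogging).
Span DE, ΣM about D with M_E applied at E: R_E^{DE}·8.2 = 453.9 + 105.3, so R_E^{DE} = 68.19 kN and R_D = 110.7 − 68.19 = 42.51 kN.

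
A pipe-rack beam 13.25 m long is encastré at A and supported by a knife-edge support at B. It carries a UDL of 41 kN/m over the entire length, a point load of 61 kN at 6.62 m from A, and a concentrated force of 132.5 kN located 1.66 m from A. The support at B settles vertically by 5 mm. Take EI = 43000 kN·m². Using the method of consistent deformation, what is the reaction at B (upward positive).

R_B = 225.5 kN

Remove the prop at B; the released (primary) structure is a cantilever built in at A.
Deflection at B on the released cantilever, summing each load's contribution:
  UDL 41: wL⁴/(8EI) = 157964/EI
  point load 61 at a = 6.62: Pa²(3L − a)/(6EI) = 14761/EI
  point load 132.5 at a = 1.66: Pa²(3L − a)/(6EI) = 2318/EI
  δ_0 = 175043/EI
Flexibility coefficient — unit upward force at B: δ_{BB} = L³/(3EI) = 775.4/EI.
With EI = 43000 kN·m²: δ_0 = 4.0708 m and δ_{BB} = 0.018033 m/kN.
Compatibility — the beam at B must follow the support down by 0.005 m: δ_0 − R_B·δ_{BB} = 0.005, so R_B = (4.0708 − 0.005)/0.018033 = 225.5 kN.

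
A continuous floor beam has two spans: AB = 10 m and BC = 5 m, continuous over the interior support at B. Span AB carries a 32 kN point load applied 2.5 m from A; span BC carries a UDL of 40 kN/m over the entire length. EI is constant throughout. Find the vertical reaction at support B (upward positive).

Insert a hinge at B; M_B is the redundant, and each span becomes simply supported.
Discontinuity in slope at B on the released structure — sum the simple-span end rotations:
  span AB: point load 32 at a = 2.5: Pab(L + a)/(6LEI) = 125/EI
  span BC: UDL 40: wL³/(24EI) = 208.3/EI
  relative rotation θ_0 = (125 + 208.3)/EI = 333.3/EI
A unit hogging moment at B produces rotation L₁/(3EI) + L₂/(3EI) = 5/EI.
Slope continuity at B: θ_0 = M_B·5/EI, so M_B = 333.3/5 = 66.67 kN·m (hogging).
Span AB, ΣM about A with M_B applied at B: R_B^{AB}·10 = 80 + 66.67, so R_B^{AB} = 14.67 kN and R_A = 32 − 14.67 = 17.33 kN.
Span BC, ΣM about C: R_B^{BC}·5 = 500 + 66.67, so R_B^{BC} = 113.3 kN and R_C = 200 − 113.3 = 86.67 kN.
R_B = 14.67 + 113.3 = 128 kN.

R_B = 128 kN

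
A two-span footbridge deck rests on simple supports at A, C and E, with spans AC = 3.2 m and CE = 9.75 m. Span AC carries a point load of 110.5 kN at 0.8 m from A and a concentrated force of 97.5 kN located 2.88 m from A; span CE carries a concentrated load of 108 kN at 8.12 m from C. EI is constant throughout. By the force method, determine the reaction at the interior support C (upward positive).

Release continuity at C by inserting a hinge; the redundant is the internal moment M_C. The primary structure is two simply-supported spans AC and CE.
End slopes at the hinge C, treating each span as simply supported:
  span AC: point load 110.5 at a = 0.8: Pab(L + a)/(6LEI) = 44.2/EI
  span AC: point load 97.5 at a = 2.88: Pab(L + a)/(6LEI) = 28.45/EI
  span CE: point load 108 at a = 8.12: Pab(L + b)/(6LEI) = 278.1/EI
  relative rotation θ_0 = (72.65 + 278.1)/EI = 350.7/EI
A unit hogging moment at C produces rotation L₁/(3EI) + L₂/(3EI) = 4.317/EI.
Compatibility: M_C·(L₁+L₂)/(3EI) = θ_0, giving M_C = 81.25 kN·m (hogging).
Span AC, ΣM about A with M_C applied at C: R_C^{AC}·3.2 = 369.2 + 81.25, so R_C^{AC} = 140.8 kN and R_A = 208 − 140.8 = 67.23 kN.
Span CE, ΣM about E: R_C^{CE}·9.75 = 176 + 81.25, so R_C^{CE} = 26.39 kN and R_E = 108 − 26.39 = 81.61 kN.
R_C = 140.8 + 26.39 = 167.2 kN.

R_C = 167.2 kN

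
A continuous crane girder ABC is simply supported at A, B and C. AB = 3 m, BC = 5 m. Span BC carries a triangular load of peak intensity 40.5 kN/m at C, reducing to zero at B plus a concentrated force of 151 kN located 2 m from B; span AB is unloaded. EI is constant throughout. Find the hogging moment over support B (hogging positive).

M_B = 127.5 kN·m

Insert a hinge at B; M_B is the redundant, and each span becomes simply supported.
Discontinuity in slope at B on the released structure — sum the simple-span end rotations:
  span BC: triangular load, peak 40.5: 7w₀L³/(360EI) = 98.44/EI
  span BC: point load 151 at a = 2: Pab(L + b)/(6LEI) = 241.6/EI
  relative rotation θ_0 = (0 + 340)/EI = 340/EI
A unit hogging moment at B produces rotation L₁/(3EI) + L₂/(3EI) = 2.667/EI.
Slope continuity at B: θ_0 = M_B·2.667/EI, so M_B = 340/2.667 = 127.5 kN·m (hogging).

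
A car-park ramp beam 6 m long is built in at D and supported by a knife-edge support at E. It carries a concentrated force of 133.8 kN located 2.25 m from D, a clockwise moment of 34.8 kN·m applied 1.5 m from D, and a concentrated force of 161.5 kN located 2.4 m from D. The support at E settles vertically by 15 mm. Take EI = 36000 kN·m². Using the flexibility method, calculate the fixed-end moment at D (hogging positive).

Choose R_E as the redundant. The primary structure is the cantilever fixed at D.
Primary-structure tip deflection at E by superposition:
  point load 133.8 at a = 2.25: Pa²(3L − a)/(6EI) = 1778/EI
  clockwise couple 34.8 at a = 1.5: M₀a(2L − a)/(2EI) = 274.1/EI
  point load 161.5 at a = 2.4: Pa²(3L − a)/(6EI) = 2419/EI
  δ_0 = 4471/EI
Tip deflection under a unit load at E: L³/(3EI) = 72/EI.
With EI = 36000 kN·m²: δ_0 = 0.12419 m and δ_{EE} = 0.002 m/kN.
Compatibility — the beam at E must follow the support down by 0.015 m: δ_0 − R_E·δ_{EE} = 0.015, so R_E = (0.12419 − 0.015)/0.002 = 54.59 kN.
Moment equilibrium about D: M_D = Σ(load moments about D) − R_E·L = 723.5 − 54.59×6 = 395.9 kN·m.

M_D = 395.9 kN·m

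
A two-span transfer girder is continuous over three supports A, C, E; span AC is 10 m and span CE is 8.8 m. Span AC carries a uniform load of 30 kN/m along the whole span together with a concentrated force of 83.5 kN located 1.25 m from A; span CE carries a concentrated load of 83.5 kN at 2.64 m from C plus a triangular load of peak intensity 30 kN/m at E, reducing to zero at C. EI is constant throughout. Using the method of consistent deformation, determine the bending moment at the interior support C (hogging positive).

M_C = 351.6 kN·m

Release continuity at C by inserting a hinge; the redundant is the internal moment M_C. The primary structure is two simply-supported spans AC and CE.
Rotations at C on the released spans (each span's end-slope, ×1/EI):
  span AC: UDL 30: wL³/(24EI) = 1250/EI
  span AC: point load 83.5 at a = 1.25: Pab(L + a)/(6LEI) = 171.2/EI
  span CE: point load 83.5 at a = 2.64: Pab(L + b)/(6LEI) = 384.7/EI
  span CE: triangular load, peak 30: 7w₀L³/(360EI) = 397.5/EI
  relative rotation θ_0 = (1421 + 782.3)/EI = 2204/EI
A unit hogging moment at C produces rotation L₁/(3EI) + L₂/(3EI) = 6.267/EI.
Compatibility: M_C·(L₁+L₂)/(3EI) = θ_0, giving M_C = 351.6 kN·m (hogging).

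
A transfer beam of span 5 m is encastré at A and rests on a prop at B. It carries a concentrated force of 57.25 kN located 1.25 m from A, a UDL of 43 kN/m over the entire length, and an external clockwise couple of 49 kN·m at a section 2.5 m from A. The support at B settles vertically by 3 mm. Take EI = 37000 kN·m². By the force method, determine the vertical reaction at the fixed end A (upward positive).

R_A = 178.3 kN

Remove the prop at B; the released (primary) structure is a cantilever built in at A.
Deflection at B on the released cantilever, summing each load's contribution:
  point load 57.25 at a = 1.25: Pa²(3L − a)/(6EI) = 205/EI
  UDL 43: wL⁴/(8EI) = 3359/EI
  clockwise couple 49 at a = 2.5: M₀a(2L − a)/(2EI) = 459.4/EI
  δ_0 = 4024/EI
Tip deflection under a unit load at B: L³/(3EI) = 41.67/EI.
With EI = 37000 kN·m²: δ_0 = 0.10875 m and δ_{BB} = 0.001126 m/kN.
Compatibility — the beam at B must follow the support down by 0.003 m: δ_0 − R_B·δ_{BB} = 0.003, so R_B = (0.10875 − 0.003)/0.001126 = 93.91 kN.
Vertical equilibrium: R_A = ΣP − R_B = 272.2 − 93.91 = 178.3 kN.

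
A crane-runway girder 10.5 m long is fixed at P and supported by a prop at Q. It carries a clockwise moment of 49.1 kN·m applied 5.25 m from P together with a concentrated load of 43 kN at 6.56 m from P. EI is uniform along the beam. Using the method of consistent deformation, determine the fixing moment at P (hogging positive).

Remove the prop at Q; the released (primary) structure is a cantilever built in at P.
Free-end deflection of the primary structure under the applied loading (downward +):
  clockwise couple 49.1 at a = 5.25: M₀a(2L − a)/(2EI) = 2030/EI
  point load 43 at a = 6.56: Pa²(3L − a)/(6EI) = 7692/EI
  δ_0 = 9722/EI
Flexibility coefficient — unit upward force at Q: δ_{QQ} = L³/(3EI) = 385.9/EI.
Compatibility at Q: δ_0 − R_Q·δ_{QQ} = 0, so R_Q = 9722/385.9 = 25.19 kN.
Moment equilibrium about P: M_P = Σ(load moments about P) − R_Q·L = 331.2 − 25.19×10.5 = 66.65 kN·m.

M_P = 66.65 kN·m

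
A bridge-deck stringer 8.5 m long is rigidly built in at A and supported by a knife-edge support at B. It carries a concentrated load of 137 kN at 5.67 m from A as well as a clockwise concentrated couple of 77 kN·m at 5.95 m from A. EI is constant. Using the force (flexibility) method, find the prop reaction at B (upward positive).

R_B = 83.47 kN

Choose R_B as the redundant. The primary structure is the cantilever fixed at A.
Downward deflection at the released point B due to the loads:
  point load 137 at a = 5.67: Pa²(3L − a)/(6EI) = 14557/EI
  clockwise couple 77 at a = 5.95: M₀a(2L − a)/(2EI) = 2531/EI
  δ_0 = 17088/EI
Flexibility coefficient — unit upward force at B: δ_{BB} = L³/(3EI) = 204.7/EI.
The prop prevents deflection at B: R_B = δ_0/δ_{BB} = 17088/204.7 = 83.47 kN.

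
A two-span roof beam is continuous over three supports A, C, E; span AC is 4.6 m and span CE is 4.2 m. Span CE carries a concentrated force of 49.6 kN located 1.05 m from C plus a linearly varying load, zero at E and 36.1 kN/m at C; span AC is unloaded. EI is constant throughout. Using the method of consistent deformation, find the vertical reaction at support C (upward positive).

Take M_C as the redundant. Released structure: two simple spans AC and CE with a hinge at C.
End slopes at the hinge C, treating each span as simply supported:
  span CE: point load 49.6 at a = 1.05: Pab(L + b)/(6LEI) = 47.85/EI
  span CE: triangular load, peak 36.1: w₀L³/(45EI) = 59.44/EI
  relative rotation θ_0 = (0 + 107.3)/EI = 107.3/EI
A unit hogging moment at C produces rotation L₁/(3EI) + L₂/(3EI) = 2.933/EI.
Compatibility: M_C·(L₁+L₂)/(3EI) = θ_0, giving M_C = 36.57 kN·m (hogging).
Span AC, ΣM about A with M_C applied at C: R_C^{AC}·4.6 = 0 + 36.57, so R_C^{AC} = 7.951 kN and R_A = 0 − 7.951 = -7.951 kN.
Span CE, ΣM about E: R_C^{CE}·4.2 = 368.5 + 36.57, so R_C^{CE} = 96.45 kN and R_E = 125.4 − 96.45 = 28.96 kN.
R_C = 7.951 + 96.45 = 104.4 kN.

R_C = 104.4 kN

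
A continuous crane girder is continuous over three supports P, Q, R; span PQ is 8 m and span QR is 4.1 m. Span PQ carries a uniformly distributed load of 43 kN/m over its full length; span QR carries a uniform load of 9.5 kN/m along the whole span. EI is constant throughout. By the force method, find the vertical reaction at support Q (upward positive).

Take M_Q as the redundant. Released structure: two simple spans PQ and QR with a hinge at Q.
Rotations at Q on the released spans (each span's end-slope, ×1/EI):
  span PQ: UDL 43: wL³/(24EI) = 917.3/EI
  span QR: UDL 9.5: wL³/(24EI) = 27.28/EI
  relative rotation θ_0 = (917.3 + 27.28)/EI = 944.6/EI
A unit hogging moment at Q produces rotation L₁/(3EI) + L₂/(3EI) = 4.033/EI.
Slope continuity at Q: θ_0 = M_Q·4.033/EI, so M_Q = 944.6/4.033 = 234.2 kN·m (hogging).
Span PQ, ΣM about P with M_Q applied at Q: R_Q^{PQ}·8 = 1376 + 234.2, so R_Q^{PQ} = 201.3 kN and R_P = 344 − 201.3 = 142.7 kN.
Span QR, ΣM about R: R_Q^{QR}·4.1 = 79.85 + 234.2, so R_Q^{QR} = 76.6 kN and R_R = 38.95 − 76.6 = -37.65 kN.
R_Q = 201.3 + 76.6 = 277.9 kN.

R_Q = 277.9 kN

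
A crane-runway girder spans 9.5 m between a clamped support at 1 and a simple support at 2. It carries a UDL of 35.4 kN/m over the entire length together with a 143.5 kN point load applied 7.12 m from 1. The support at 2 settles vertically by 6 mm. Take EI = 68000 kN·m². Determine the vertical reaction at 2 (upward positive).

Take the reaction at 2 as the redundant and release it; the primary structure is a cantilever fixed at 1.
Primary-structure tip deflection at 2 by superposition:
  UDL 35.4: wL⁴/(8EI) = 36042/EI
  point load 143.5 at a = 7.12: Pa²(3L − a)/(6EI) = 25922/EI
  δ_0 = 61964/EI
Tip deflection under a unit load at 2: L³/(3EI) = 285.8/EI.
With EI = 68000 kN·m²: δ_0 = 0.91123 m and δ_{22} = 0.004203 m/kN.
Compatibility — the beam at 2 must follow the support down by 0.006 m: δ_0 − R_2·δ_{22} = 0.006, so R_2 = (0.91123 − 0.006)/0.004203 = 215.4 kN.

R_2 = 215.4 kN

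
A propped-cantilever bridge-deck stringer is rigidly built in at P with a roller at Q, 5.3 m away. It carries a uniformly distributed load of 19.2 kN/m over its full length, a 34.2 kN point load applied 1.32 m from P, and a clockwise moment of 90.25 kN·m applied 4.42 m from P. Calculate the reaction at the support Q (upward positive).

R_Q = 65.92 kN

Choose R_Q as the redundant. The primary structure is the cantilever fixed at P.
Free-end deflection of the primary structure under the applied loading (downward +):
  UDL 19.2: wL⁴/(8EI) = 1894/EI
  point load 34.2 at a = 1.32: Pa²(3L − a)/(6EI) = 144.8/EI
  clockwise couple 90.25 at a = 4.42: M₀a(2L − a)/(2EI) = 1233/EI
  δ_0 = 3271/EI
Tip deflection under a unit load at Q: L³/(3EI) = 49.63/EI.
The prop prevents deflection at Q: R_Q = δ_0/δ_{QQ} = 3271/49.63 = 65.92 kN.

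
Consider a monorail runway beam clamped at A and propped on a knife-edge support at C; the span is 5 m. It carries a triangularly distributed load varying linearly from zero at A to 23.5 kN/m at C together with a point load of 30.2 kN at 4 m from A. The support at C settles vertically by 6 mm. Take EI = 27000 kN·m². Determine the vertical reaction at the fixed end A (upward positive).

R_A = 39.26 kN

Take the reaction at C as the redundant and release it; the primary structure is a cantilever fixed at A.
Deflection at C on the released cantilever, summing each load's contribution:
  triangular load, peak 23.5 at the free end: 11w₀L⁴/(120EI) = 1346/EI
  point load 30.2 at a = 4: Pa²(3L − a)/(6EI) = 885.9/EI
  δ_0 = 2232/EI
Flexibility coefficient — unit upward force at C: δ_{CC} = L³/(3EI) = 41.67/EI.
With EI = 27000 kN·m²: δ_0 = 0.082675 m and δ_{CC} = 0.001543 m/kN.
Compatibility — the beam at C must follow the support down by 0.006 m: δ_0 − R_C·δ_{CC} = 0.006, so R_C = (0.082675 − 0.006)/0.001543 = 49.69 kN.
Vertical equilibrium: R_A = ΣP − R_C = 88.95 − 49.69 = 39.26 kN.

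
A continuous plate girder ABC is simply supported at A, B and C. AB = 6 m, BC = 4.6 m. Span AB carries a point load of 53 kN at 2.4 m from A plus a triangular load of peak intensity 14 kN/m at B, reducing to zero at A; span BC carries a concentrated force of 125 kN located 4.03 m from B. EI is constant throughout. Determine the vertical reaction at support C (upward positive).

Insert a hinge at B; M_B is the redundant, and each span becomes simply supported.
Discontinuity in slope at B on the released structure — sum the simple-span end rotations:
  span AB: point load 53 at a = 2.4: Pab(L + a)/(6LEI) = 106.8/EI
  span AB: triangular load, peak 14: w₀L³/(45EI) = 67.2/EI
  span BC: point load 125 at a = 4.03: Pab(L + b)/(6LEI) = 53.79/EI
  relative rotation θ_0 = (174 + 53.79)/EI = 227.8/EI
A unit hogging moment at B produces rotation L₁/(3EI) + L₂/(3EI) = 3.533/EI.
Compatibility: M_B·(L₁+L₂)/(3EI) = θ_0, giving M_B = 64.48 kN·m (hogging).
Span BC, ΣM about C: R_B^{BC}·4.6 = 71.25 + 64.48, so R_B^{BC} = 29.51 kN and R_C = 125 − 29.51 = 95.49 kN.

R_C = 95.49 kN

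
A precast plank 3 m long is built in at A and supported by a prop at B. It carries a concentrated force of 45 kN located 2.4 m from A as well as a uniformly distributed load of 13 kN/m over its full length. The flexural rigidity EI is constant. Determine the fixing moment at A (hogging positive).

M_A = 27.59 kN·m

Remove the prop at B; the released (primary) structure is a cantilever built in at A.
Primary-structure tip deflection at B by superposition:
  point load 45 at a = 2.4: Pa²(3L − a)/(6EI) = 285.1/EI
  UDL 13: wL⁴/(8EI) = 131.6/EI
  δ_0 = 416.7/EI
Flexibility coefficient — unit upward force at B: δ_{BB} = L³/(3EI) = 9/EI.
Compatibility at B: δ_0 − R_B·δ_{BB} = 0, so R_B = 416.7/9 = 46.3 kN.
Moment equilibrium about A: M_A = Σ(load moments about A) − R_B·L = 166.5 − 46.3×3 = 27.59 kN·m.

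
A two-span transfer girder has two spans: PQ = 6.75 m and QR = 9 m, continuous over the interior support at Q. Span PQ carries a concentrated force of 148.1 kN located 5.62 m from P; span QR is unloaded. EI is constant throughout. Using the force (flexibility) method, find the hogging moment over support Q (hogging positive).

Release continuity at Q by inserting a hinge; the redundant is the internal moment M_Q. The primary structure is two simply-supported spans PQ and QR.
End slopes at the hinge Q, treating each span as simply supported:
  span PQ: point load 148.1 at a = 5.62: Pab(L + a)/(6LEI) = 287.3/EI
  relative rotation θ_0 = (287.3 + 0)/EI = 287.3/EI
A unit hogging moment at Q produces rotation L₁/(3EI) + L₂/(3EI) = 5.25/EI.
Compatibility: M_Q·(L₁+L₂)/(3EI) = θ_0, giving M_Q = 54.72 kN·m (hogging).

M_Q = 54.72 kN·m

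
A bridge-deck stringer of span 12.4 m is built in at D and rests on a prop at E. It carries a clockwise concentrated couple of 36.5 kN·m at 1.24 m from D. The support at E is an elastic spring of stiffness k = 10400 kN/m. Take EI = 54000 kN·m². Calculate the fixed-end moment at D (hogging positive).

Choose R_E as the redundant. The primary structure is the cantilever fixed at D.
Downward deflection at the released point E due to the loads:
  clockwise couple 36.5 at a = 1.24: M₀a(2L − a)/(2EI) = 533.2/EI
Tip deflection under a unit load at E: L³/(3EI) = 635.5/EI.
With EI = 54000 kN·m²: δ_0 = 0.009873 m and δ_{EE} = 0.011769 m/kN.
Compatibility — the spring shortens by R_E/k under the reaction it provides: δ_0 − R_E·δ_{EE} = R_E/k. With 1/k = 0.000096 m/kN, R_E = δ_0 / (δ_{EE} + 1/k) = 0.009873 / (0.011769 + 0.000096) = 0.8321 kN.
Moment equilibrium about D: M_D = Σ(load moments about D) − R_E·L = 36.5 − 0.8321×12.4 = 26.18 kN·m.

M_D = 26.18 kN·m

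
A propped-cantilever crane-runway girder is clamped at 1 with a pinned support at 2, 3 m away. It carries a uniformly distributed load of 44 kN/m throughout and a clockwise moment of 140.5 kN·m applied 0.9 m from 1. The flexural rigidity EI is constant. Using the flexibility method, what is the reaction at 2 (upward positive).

R_2 = 85.33 kN

Remove the prop at 2; the released (primary) structure is a cantilever built in at 1.
Free-end deflection of the primary structure under the applied loading (downward +):
  UDL 44: wL⁴/(8EI) = 445.5/EI
  clockwise couple 140.5 at a = 0.9: M₀a(2L − a)/(2EI) = 322.4/EI
  δ_0 = 767.9/EI
Tip deflection under a unit load at 2: L³/(3EI) = 9/EI.
The prop prevents deflection at 2: R_2 = δ_0/δ_{22} = 767.9/9 = 85.33 kN.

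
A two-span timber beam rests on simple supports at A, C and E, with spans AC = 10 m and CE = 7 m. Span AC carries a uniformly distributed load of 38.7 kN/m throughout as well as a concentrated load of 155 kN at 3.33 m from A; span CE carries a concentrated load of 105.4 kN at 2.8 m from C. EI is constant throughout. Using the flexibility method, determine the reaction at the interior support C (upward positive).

Release continuity at C by inserting a hinge; the redundant is the internal moment M_C. The primary structure is two simply-supported spans AC and CE.
Discontinuity in slope at C on the released structure — sum the simple-span end rotations:
  span AC: UDL 38.7: wL³/(24EI) = 1612/EI
  span AC: point load 155 at a = 3.33: Pab(L + a)/(6LEI) = 764.9/EI
  span CE: point load 105.4 at a = 2.8: Pab(L + b)/(6LEI) = 330.5/EI
  relative rotation θ_0 = (2377 + 330.5)/EI = 2708/EI
A unit hogging moment at C produces rotation L₁/(3EI) + L₂/(3EI) = 5.667/EI.
Compatibility: M_C·(L₁+L₂)/(3EI) = θ_0, giving M_C = 477.9 kN·m (hogging).
Span AC, ΣM about A with M_C applied at C: R_C^{AC}·10 = 2451 + 477.9, so R_C^{AC} = 292.9 kN and R_A = 542 − 292.9 = 249.1 kN.
Span CE, ΣM about E: R_C^{CE}·7 = 442.7 + 477.9, so R_C^{CE} = 131.5 kN and R_E = 105.4 − 131.5 = -26.11 kN.
R_C = 292.9 + 131.5 = 424.4 kN.

R_C = 424.4 kN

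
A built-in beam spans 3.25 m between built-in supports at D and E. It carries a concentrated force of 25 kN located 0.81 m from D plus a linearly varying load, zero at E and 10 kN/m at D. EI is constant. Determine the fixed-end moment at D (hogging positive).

M_D = 16.7 kN·m

Release both end moments; the primary structure is a simply-supported span DE with redundants M_D and M_E.
End rotations of the released simple span under the applied load (×1/EI):
  at D: point load 25 at a = 0.81: Pab(L + b)/(6LEI) = 14.42/EI
  at E: point load 25 at a = 0.81: Pab(L + a)/(6LEI) = 10.29/EI
  at D: triangular load, peak 10: w₀L³/(45EI) = 7.628/EI
  at E: triangular load, peak 10: 7w₀L³/(360EI) = 6.675/EI
  θ_D0 = 22.05/EI,  θ_E0 = 16.96/EI
Flexibility coefficients: a unit moment at one end gives L/(3EI) there and L/(6EI) at the far end, so f₁₁ = f₂₂ = 1.083/EI and f₁₂ = f₂₁ = 0.5417/EI.
Compatibility — zero rotation at each built-in end:
  1.083 M_D + 0.5417 M_E = 22.05
  0.5417 M_D + 1.083 M_E = 16.96
Solving the pair gives M_D = 16.7 kN·m and M_E = 7.31 kN·m (hogging).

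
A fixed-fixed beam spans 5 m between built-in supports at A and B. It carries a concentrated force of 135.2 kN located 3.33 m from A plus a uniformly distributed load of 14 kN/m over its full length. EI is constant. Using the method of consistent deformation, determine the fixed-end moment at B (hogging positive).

M_B = 129.3 kN·m

Release both end moments; the primary structure is a simply-supported span AB with redundants M_A and M_B.
On the primary (simply-supported) span, the end slopes from the loading are:
  at A: point load 135.2 at a = 3.33: Pab(L + b)/(6LEI) = 167.2/EI
  at B: point load 135.2 at a = 3.33: Pab(L + a)/(6LEI) = 208.8/EI
  at A: UDL 14: wL³/(24EI) = 72.92/EI
  at B: UDL 14: wL³/(24EI) = 72.92/EI
  θ_A0 = 240.1/EI,  θ_B0 = 281.7/EI
Flexibility coefficients: a unit moment at one end gives L/(3EI) there and L/(6EI) at the far end, so f₁₁ = f₂₂ = 1.667/EI and f₁₂ = f₂₁ = 0.8333/EI.
Compatibility — zero rotation at each built-in end:
  1.667 M_A + 0.8333 M_B = 240.1
  0.8333 M_A + 1.667 M_B = 281.7
Solving the pair gives M_A = 79.39 kN·m and M_B = 129.3 kN·m (hogging).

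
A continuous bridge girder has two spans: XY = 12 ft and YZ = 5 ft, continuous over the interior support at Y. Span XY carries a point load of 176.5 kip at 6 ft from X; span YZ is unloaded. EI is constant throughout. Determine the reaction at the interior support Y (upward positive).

Release continuity at Y by inserting a hinge; the redundant is the internal moment M_Y. The primary structure is two simply-supported spans XY and YZ.
Discontinuity in slope at Y on the released structure — sum the simple-span end rotations:
  span XY: point load 176.5 at a = 6: Pab(L + a)/(6LEI) = 1588/EI
  relative rotation θ_0 = (1588 + 0)/EI = 1588/EI
A unit hogging moment at Y produces rotation L₁/(3EI) + L₂/(3EI) = 5.667/EI.
Slope continuity at Y: θ_0 = M_Y·5.667/EI, so M_Y = 1588/5.667 = 280.3 kip·ft (hogging).
Span XY, ΣM about X with M_Y applied at Y: R_Y^{XY}·12 = 1059 + 280.3, so R_Y^{XY} = 111.6 kip and R_X = 176.5 − 111.6 = 64.89 kip.
Span YZ, ΣM about Z: R_Y^{YZ}·5 = 0 + 280.3, so R_Y^{YZ} = 56.06 kip and R_Z = 0 − 56.06 = -56.06 kip.
R_Y = 111.6 + 56.06 = 167.7 kip.

R_Y = 167.7 kip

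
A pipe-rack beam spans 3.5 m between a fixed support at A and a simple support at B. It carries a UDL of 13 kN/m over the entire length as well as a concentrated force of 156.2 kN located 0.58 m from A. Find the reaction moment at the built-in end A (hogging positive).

M_A = 89.23 kN·m

Choose R_B as the redundant. The primary structure is the cantilever fixed at A.
Deflection at B on the released cantilever, summing each load's contribution:
  UDL 13: wL⁴/(8EI) = 243.9/EI
  point load 156.2 at a = 0.58: Pa²(3L − a)/(6EI) = 86.88/EI
  δ_0 = 330.7/EI
Tip deflection under a unit load at B: L³/(3EI) = 14.29/EI.
Compatibility at B: δ_0 − R_B·δ_{BB} = 0, so R_B = 330.7/14.29 = 23.14 kN.
Moment equilibrium about A: M_A = Σ(load moments about A) − R_B·L = 170.2 − 23.14×3.5 = 89.23 kN·m.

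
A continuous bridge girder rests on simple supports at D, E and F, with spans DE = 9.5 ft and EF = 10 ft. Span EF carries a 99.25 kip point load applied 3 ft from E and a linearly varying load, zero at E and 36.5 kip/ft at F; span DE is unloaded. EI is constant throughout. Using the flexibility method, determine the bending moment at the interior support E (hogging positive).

Release continuity at E by inserting a hinge; the redundant is the internal moment M_E. The primary structure is two simply-supported spans DE and EF.
End slopes at the hinge E, treating each span as simply supported:
  span EF: point load 99.25 at a = 3: Pab(L + b)/(6LEI) = 590.5/EI
  span EF: triangular load, peak 36.5: 7w₀L³/(360EI) = 709.7/EI
  relative rotation θ_0 = (0 + 1300)/EI = 1300/EI
A unit hogging moment at E produces rotation L₁/(3EI) + L₂/(3EI) = 6.5/EI.
Compatibility: M_E·(L₁+L₂)/(3EI) = θ_0, giving M_E = 200 kip·ft (hogging).

M_E = 200 kip·ft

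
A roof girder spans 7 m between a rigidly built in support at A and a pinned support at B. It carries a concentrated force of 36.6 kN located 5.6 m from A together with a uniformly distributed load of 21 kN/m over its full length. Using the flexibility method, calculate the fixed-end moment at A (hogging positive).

M_A = 153.2 kN·m

Remove the prop at B; the released (primary) structure is a cantilever built in at A.
Primary-structure tip deflection at B by superposition:
  point load 36.6 at a = 5.6: Pa²(3L − a)/(6EI) = 2946/EI
  UDL 21: wL⁴/(8EI) = 6303/EI
  δ_0 = 9249/EI
Tip deflection under a unit load at B: L³/(3EI) = 114.3/EI.
The prop prevents deflection at B: R_B = δ_0/δ_{BB} = 9249/114.3 = 80.89 kN.
Moment equilibrium about A: M_A = Σ(load moments about A) − R_B·L = 719.5 − 80.89×7 = 153.2 kN·m.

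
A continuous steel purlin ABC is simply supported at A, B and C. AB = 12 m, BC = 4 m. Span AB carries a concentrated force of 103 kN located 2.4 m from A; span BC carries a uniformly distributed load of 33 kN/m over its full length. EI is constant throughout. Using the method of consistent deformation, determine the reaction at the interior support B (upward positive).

Take M_B as the redundant. Released structure: two simple spans AB and BC with a hinge at B.
Rotations at B on the released spans (each span's end-slope, ×1/EI):
  span AB: point load 103 at a = 2.4: Pab(L + a)/(6LEI) = 474.6/EI
  span BC: UDL 33: wL³/(24EI) = 88/EI
  relative rotation θ_0 = (474.6 + 88)/EI = 562.6/EI
A unit hogging moment at B produces rotation L₁/(3EI) + L₂/(3EI) = 5.333/EI.
Compatibility: M_B·(L₁+L₂)/(3EI) = θ_0, giving M_B = 105.5 kN·m (hogging).
Span AB, ΣM about A with M_B applied at B: R_B^{AB}·12 = 247.2 + 105.5, so R_B^{AB} = 29.39 kN and R_A = 103 − 29.39 = 73.61 kN.
Span BC, ΣM about C: R_B^{BC}·4 = 264 + 105.5, so R_B^{BC} = 92.37 kN and R_C = 132 − 92.37 = 39.63 kN.
R_B = 29.39 + 92.37 = 121.8 kN.

R_B = 121.8 kN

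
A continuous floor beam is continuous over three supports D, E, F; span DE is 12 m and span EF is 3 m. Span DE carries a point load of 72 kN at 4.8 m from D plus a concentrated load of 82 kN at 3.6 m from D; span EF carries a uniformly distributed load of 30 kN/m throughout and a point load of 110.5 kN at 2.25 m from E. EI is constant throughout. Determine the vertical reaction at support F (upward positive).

R_F = 48.51 kN

Release continuity at E by inserting a hinge; the redundant is the internal moment M_E. The primary structure is two simply-supported spans DE and EF.
Discontinuity in slope at E on the released structure — sum the simple-span end rotations:
  span DE: point load 72 at a = 4.8: Pab(L + a)/(6LEI) = 580.6/EI
  span DE: point load 82 at a = 3.6: Pab(L + a)/(6LEI) = 537.3/EI
  span EF: UDL 30: wL³/(24EI) = 33.75/EI
  span EF: point load 110.5 at a = 2.25: Pab(L + b)/(6LEI) = 38.85/EI
  relative rotation θ_0 = (1118 + 72.6)/EI = 1190/EI
A unit hogging moment at E produces rotation L₁/(3EI) + L₂/(3EI) = 5/EI.
Compatibility: M_E·(L₁+L₂)/(3EI) = θ_0, giving M_E = 238.1 kN·m (hogging).
Span EF, ΣM about F: R_E^{EF}·3 = 217.9 + 238.1, so R_E^{EF} = 152 kN and R_F = 200.5 − 152 = 48.51 kN.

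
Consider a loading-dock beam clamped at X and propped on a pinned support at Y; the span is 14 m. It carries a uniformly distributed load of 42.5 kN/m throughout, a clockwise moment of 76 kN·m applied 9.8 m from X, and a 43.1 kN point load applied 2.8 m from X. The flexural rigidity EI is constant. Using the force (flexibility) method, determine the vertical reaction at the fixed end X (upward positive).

Take the reaction at Y as the redundant and release it; the primary structure is a cantilever fixed at X.
Deflection at Y on the released cantilever, summing each load's contribution:
  UDL 42.5: wL⁴/(8EI) = 204085/EI
  clockwise couple 76 at a = 9.8: M₀a(2L − a)/(2EI) = 6778/EI
  point load 43.1 at a = 2.8: Pa²(3L − a)/(6EI) = 2208/EI
  δ_0 = 213070/EI
Tip deflection under a unit load at Y: L³/(3EI) = 914.7/EI.
The prop prevents deflection at Y: R_Y = δ_0/δ_{YY} = 213070/914.7 = 232.9 kN.
Vertical equilibrium: R_X = ΣP − R_Y = 638.1 − 232.9 = 405.2 kN.

R_X = 405.2 kN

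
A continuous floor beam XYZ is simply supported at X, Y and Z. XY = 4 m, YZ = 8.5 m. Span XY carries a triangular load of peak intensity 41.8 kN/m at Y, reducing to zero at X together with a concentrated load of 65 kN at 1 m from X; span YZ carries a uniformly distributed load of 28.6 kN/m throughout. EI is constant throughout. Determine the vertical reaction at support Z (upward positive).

R_Z = 98.06 kN

Release continuity at Y by inserting a hinge; the redundant is the internal moment M_Y. The primary structure is two simply-supported spans XY and YZ.
Rotations at Y on the released spans (each span's end-slope, ×1/EI):
  span XY: triangular load, peak 41.8: w₀L³/(45EI) = 59.45/EI
  span XY: point load 65 at a = 1: Pab(L + a)/(6LEI) = 40.62/EI
  span YZ: UDL 28.6: wL³/(24EI) = 731.8/EI
  relative rotation θ_0 = (100.1 + 731.8)/EI = 831.9/EI
A unit hogging moment at Y produces rotation L₁/(3EI) + L₂/(3EI) = 4.167/EI.
Compatibility: M_Y·(L₁+L₂)/(3EI) = θ_0, giving M_Y = 199.7 kN·m (hogging).
Span YZ, ΣM about Z: R_Y^{YZ}·8.5 = 1033 + 199.7, so R_Y^{YZ} = 145 kN and R_Z = 243.1 − 145 = 98.06 kN.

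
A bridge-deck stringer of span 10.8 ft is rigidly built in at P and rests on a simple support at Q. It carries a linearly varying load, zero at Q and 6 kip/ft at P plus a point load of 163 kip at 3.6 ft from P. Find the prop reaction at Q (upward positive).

Choose R_Q as the redundant. The primary structure is the cantilever fixed at P.
Free-end deflection of the primary structure under the applied loading (downward +):
  triangular load, peak 6 at the fixed end: w₀L⁴/(30EI) = 2721/EI
  point load 163 at a = 3.6: Pa²(3L − a)/(6EI) = 10140/EI
  δ_0 = 12861/EI
Tip deflection under a unit load at Q: L³/(3EI) = 419.9/EI.
The prop prevents deflection at Q: R_Q = δ_0/δ_{QQ} = 12861/419.9 = 30.63 kip.

R_Q = 30.63 kip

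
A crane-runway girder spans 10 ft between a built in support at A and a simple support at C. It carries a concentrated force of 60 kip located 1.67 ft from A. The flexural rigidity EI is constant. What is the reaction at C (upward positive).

Choose R_C as the redundant. The primary structure is the cantilever fixed at A.
Primary-structure tip deflection at C by superposition:
  point load 60 at a = 1.67: Pa²(3L − a)/(6EI) = 790.1/EI
Flexibility coefficient — unit upward force at C: δ_{CC} = L³/(3EI) = 333.3/EI.
The prop prevents deflection at C: R_C = δ_0/δ_{CC} = 790.1/333.3 = 2.37 kip.

R_C = 2.37 kip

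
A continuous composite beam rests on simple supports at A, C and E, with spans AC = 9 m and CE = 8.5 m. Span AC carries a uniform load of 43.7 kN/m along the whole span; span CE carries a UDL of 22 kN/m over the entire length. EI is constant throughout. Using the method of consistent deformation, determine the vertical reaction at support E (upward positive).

R_E = 55.38 kN

Release continuity at C by inserting a hinge; the redundant is the internal moment M_C. The primary structure is two simply-supported spans AC and CE.
Rotations at C on the released spans (each span's end-slope, ×1/EI):
  span AC: UDL 43.7: wL³/(24EI) = 1327/EI
  span CE: UDL 22: wL³/(24EI) = 562.9/EI
  relative rotation θ_0 = (1327 + 562.9)/EI = 1890/EI
A unit hogging moment at C produces rotation L₁/(3EI) + L₂/(3EI) = 5.833/EI.
Compatibility: M_C·(L₁+L₂)/(3EI) = θ_0, giving M_C = 324.1 kN·m (hogging).
Span CE, ΣM about E: R_C^{CE}·8.5 = 794.8 + 324.1, so R_C^{CE} = 131.6 kN and R_E = 187 − 131.6 = 55.38 kN.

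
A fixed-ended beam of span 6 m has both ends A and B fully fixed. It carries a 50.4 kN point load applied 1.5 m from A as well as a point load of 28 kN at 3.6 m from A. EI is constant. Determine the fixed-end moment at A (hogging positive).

M_A = 58.65 kN·m

Release both end moments; the primary structure is a simply-supported span AB with redundants M_A and M_B.
End rotations of the released simple span under the applied load (×1/EI):
  at A: point load 50.4 at a = 1.5: Pab(L + b)/(6LEI) = 99.22/EI
  at B: point load 50.4 at a = 1.5: Pab(L + a)/(6LEI) = 70.88/EI
  at A: point load 28 at a = 3.6: Pab(L + b)/(6LEI) = 56.45/EI
  at B: point load 28 at a = 3.6: Pab(L + a)/(6LEI) = 64.51/EI
  θ_A0 = 155.7/EI,  θ_B0 = 135.4/EI
Flexibility coefficients: a unit moment at one end gives L/(3EI) there and L/(6EI) at the far end, so f₁₁ = f₂₂ = 2/EI and f₁₂ = f₂₁ = 1/EI.
Compatibility — zero rotation at each built-in end:
  2 M_A + 1 M_B = 155.7
  1 M_A + 2 M_B = 135.4
Solving the pair gives M_A = 58.65 kN·m and M_B = 38.37 kN·m (hogging).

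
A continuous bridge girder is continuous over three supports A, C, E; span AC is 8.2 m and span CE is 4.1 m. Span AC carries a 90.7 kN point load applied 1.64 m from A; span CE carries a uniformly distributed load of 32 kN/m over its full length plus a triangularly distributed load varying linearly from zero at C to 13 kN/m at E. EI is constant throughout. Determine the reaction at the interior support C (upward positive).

R_C = 119.8 kN

Insert a hinge at C; M_C is the redundant, and each span becomes simply supported.
End slopes at the hinge C, treating each span as simply supported:
  span AC: point load 90.7 at a = 1.64: Pab(L + a)/(6LEI) = 195.2/EI
  span CE: UDL 32: wL³/(24EI) = 91.89/EI
  span CE: triangular load, peak 13: 7w₀L³/(360EI) = 17.42/EI
  relative rotation θ_0 = (195.2 + 109.3)/EI = 304.5/EI
A unit hogging moment at C produces rotation L₁/(3EI) + L₂/(3EI) = 4.1/EI.
Compatibility: M_C·(L₁+L₂)/(3EI) = θ_0, giving M_C = 74.26 kN·m (hogging).
Span AC, ΣM about A with M_C applied at C: R_C^{AC}·8.2 = 148.7 + 74.26, so R_C^{AC} = 27.2 kN and R_A = 90.7 − 27.2 = 63.5 kN.
Span CE, ΣM about E: R_C^{CE}·4.1 = 305.4 + 74.26, so R_C^{CE} = 92.6 kN and R_E = 157.8 − 92.6 = 65.25 kN.
R_C = 27.2 + 92.6 = 119.8 kN.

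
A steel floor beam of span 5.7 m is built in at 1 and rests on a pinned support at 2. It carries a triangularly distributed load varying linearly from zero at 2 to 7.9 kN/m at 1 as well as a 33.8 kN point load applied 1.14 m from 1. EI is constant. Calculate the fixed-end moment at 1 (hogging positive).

Release the roller at 2. Primary structure: cantilever fixed at 1.
Primary-structure tip deflection at 2 by superposition:
  triangular load, peak 7.9 at the fixed end: w₀L⁴/(30EI) = 278/EI
  point load 33.8 at a = 1.14: Pa²(3L − a)/(6EI) = 116.8/EI
  δ_0 = 394.8/EI
Tip deflection under a unit load at 2: L³/(3EI) = 61.73/EI.
Compatibility at 2: δ_0 − R_2·δ_{22} = 0, so R_2 = 394.8/61.73 = 6.396 kN.
Moment equilibrium about 1: M_1 = Σ(load moments about 1) − R_2·L = 81.31 − 6.396×5.7 = 44.85 kN·m.

M_1 = 44.85 kN·m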